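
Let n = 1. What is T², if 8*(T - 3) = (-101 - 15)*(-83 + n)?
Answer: 1420864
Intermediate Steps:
T = 1192 (T = 3 + ((-101 - 15)*(-83 + 1))/8 = 3 + (-116*(-82))/8 = 3 + (⅛)*9512 = 3 + 1189 = 1192)
T² = 1192² = 1420864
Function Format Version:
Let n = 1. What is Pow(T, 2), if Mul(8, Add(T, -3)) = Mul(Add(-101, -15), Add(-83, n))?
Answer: 1420864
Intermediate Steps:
T = 1192 (T = Add(3, Mul(Rational(1, 8), Mul(Add(-101, -15), Add(-83, 1)))) = Add(3, Mul(Rational(1, 8), Mul(-116, -82))) = Add(3, Mul(Rational(1, 8), 9512)) = Add(3, 1189) = 1192)
Pow(T, 2) = Pow(1192, 2) = 1420864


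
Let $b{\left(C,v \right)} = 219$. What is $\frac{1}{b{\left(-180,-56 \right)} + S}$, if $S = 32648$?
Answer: $\frac{1}{32867} \approx 3.0426 \cdot 10^{-5}$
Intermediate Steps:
$\frac{1}{b{\left(-180,-56 \right)} + S} = \frac{1}{219 + 32648} = \frac{1}{32867}$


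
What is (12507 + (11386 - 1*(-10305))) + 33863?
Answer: 68061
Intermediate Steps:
(12507 + (11386 - 1*(-10305))) + 33863 = (12507 + (11386 + 10305)) + 33863 = (12507 + 21691) + 33863 = 34198 + 33863 = 68061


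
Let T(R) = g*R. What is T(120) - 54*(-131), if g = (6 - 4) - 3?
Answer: 6954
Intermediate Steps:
g = -1 (g = 2 - 3 = -1)
T(R) = -R
T(120) - 54*(-131) = -1*120 - 54*(-131) = -120 - 1*(-7074) = -120 + 7074 = 6954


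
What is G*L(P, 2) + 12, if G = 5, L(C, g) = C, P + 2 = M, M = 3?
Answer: 17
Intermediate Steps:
P = 1 (P = -2 + 3 = 1)
G*L(P, 2) + 12 = 5*1 + 12 = 5 + 12 = 17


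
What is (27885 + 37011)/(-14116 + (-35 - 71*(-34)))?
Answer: -64896/11737 ≈ -5.5292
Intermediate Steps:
(27885 + 37011)/(-14116 + (-35 - 71*(-34))) = 64896/(-14116 + (-35 + 2414)) = 64896/(-14116 + 2379) = 64896/(-11737) = 64896*(-1/11737) = -64896/11737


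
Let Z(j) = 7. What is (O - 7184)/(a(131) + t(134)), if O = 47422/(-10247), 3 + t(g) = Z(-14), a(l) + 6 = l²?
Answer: -73661870/175828273 ≈ -0.41894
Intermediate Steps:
a(l) = -6 + l²
t(g) = 4 (t(g) = -3 + 7 = 4)
O = -47422/10247 (O = 47422*(-1/10247) = -47422/10247 ≈ -4.6279)
(O - 7184)/(a(131) + t(134)) = (-47422/10247 - 7184)/((-6 + 131²) + 4) = -73661870/(10247*((-6 + 17161) + 4)) = -73661870/(10247*(17155 + 4)) = -73661870/10247/17159 = -73661870/10247*1/17159 = -73661870/175828273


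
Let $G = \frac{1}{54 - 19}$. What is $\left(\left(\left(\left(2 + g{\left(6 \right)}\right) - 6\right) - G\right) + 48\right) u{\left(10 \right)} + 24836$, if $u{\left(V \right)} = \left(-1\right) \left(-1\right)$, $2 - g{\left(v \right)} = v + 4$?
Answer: $\frac{870519}{35} \approx 24872.0$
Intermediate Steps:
$g{\left(v \right)} = -2 - v$ ($g{\left(v \right)} = 2 - \left(v + 4\right) = 2 - \left(4 + v\right) = -2 - v$)
$G = \frac{1}{35} \approx 0.028571$
$u{\left(V \right)} = 1$
$\left(\left(\left(\left(2 + g{\left(6 \right)}\right) - 6\right) - G\right) + 48\right) u{\left(10 \right)} + 24836 = \left(\left(\left(\left(2 - 8\right) - 6\right) - \frac{1}{35}\right) + 48\right) 1 + 24836 = \left(\left(\left(-6 - 6\right) - \frac{1}{35}\right) + 48\right) 1 + 24836 = \left(\left(-12 - \frac{1}{35}\right) + 48\right) 1 + 24836 = \left(- \frac{421}{35} + 48\right) 1 + 24836 = \frac{1259}{35} \cdot 1 + 24836 = \frac{1259}{35} + 24836 = \frac{870519}{35}$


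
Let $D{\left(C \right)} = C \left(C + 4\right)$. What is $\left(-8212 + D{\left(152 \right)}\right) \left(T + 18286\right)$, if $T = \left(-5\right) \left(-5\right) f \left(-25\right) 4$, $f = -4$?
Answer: $438433000$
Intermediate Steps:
$D{\left(C \right)} = C \left(4 + C\right)$
$T = 10000$ ($T = \left(-5\right) \left(-5\right) \left(-4\right) \left(-25\right) 4 = 25 \left(-4\right) \left(-25\right) 4 = \left(-100\right) \left(-25\right) 4 = 2500 \cdot 4 = 10000$)
$\left(-8212 + D{\left(152 \right)}\right) \left(T + 18286\right) = \left(-8212 + 152 \left(4 + 152\right)\right) \left(10000 + 18286\right) = \left(-8212 + 152 \cdot 156\right) 28286 = \left(-8212 + 23712\right) 28286 = 15500 \cdot 28286 = 438433000$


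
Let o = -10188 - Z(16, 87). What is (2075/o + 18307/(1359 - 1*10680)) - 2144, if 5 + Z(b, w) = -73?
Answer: -13482995299/6282354 ≈ -2146.2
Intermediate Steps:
Z(b, w) = -78 (Z(b, w) = -5 - 73 = -78)
o = -10110 (o = -10188 - 1*(-78) = -10188 + 78 = -10110)
(2075/o + 18307/(1359 - 1*10680)) - 2144 = (2075/(-10110) + 18307/(1359 - 1*10680)) - 2144 = (2075*(-1/10110) + 18307/(1359 - 10680)) - 2144 = (-415/2022 + 18307/(-9321)) - 2144 = (-415/2022 + 18307*(-1/9321)) - 2144 = (-415/2022 - 18307/9321) - 2144 = -13628323/6282354 - 2144 = -13482995299/6282354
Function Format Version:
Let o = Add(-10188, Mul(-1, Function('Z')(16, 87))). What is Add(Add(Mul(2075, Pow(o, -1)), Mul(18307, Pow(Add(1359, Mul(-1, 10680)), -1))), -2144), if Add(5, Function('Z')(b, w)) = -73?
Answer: Rational(-13482995299, 6282354) ≈ -2146.2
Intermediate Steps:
Function('Z')(b, w) = -78 (Function('Z')(b, w) = Add(-5, -73) = -78)
o = -10110 (o = Add(-10188, Mul(-1, -78)) = Add(-10188, 78) = -10110)
Add(Add(Mul(2075, Pow(o, -1)), Mul(18307, Pow(Add(1359, Mul(-1, 10680)), -1))), -2144) = Add(Add(Mul(2075, Pow(-10110, -1)), Mul(18307, Pow(Add(1359, Mul(-1, 10680)), -1))), -2144) = Add(Add(Mul(2075, Rational(-1, 10110)), Mul(18307, Pow(Add(1359, -10680), -1))), -2144) = Add(Add(Rational(-415, 2022), Mul(18307, Pow(-9321, -1))), -2144) = Add(Add(Rational(-415, 2022), Mul(18307, Rational(-1, 9321))), -2144) = Add(Add(Rational(-415, 2022), Rational(-18307, 9321)), -2144) = Add(Rational(-13628323, 6282354), -2144) = Rational(-13482995299, 6282354)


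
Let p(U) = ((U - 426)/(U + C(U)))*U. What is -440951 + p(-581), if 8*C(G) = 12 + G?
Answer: -2305121903/5217 ≈ -4.4185e+5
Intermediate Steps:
C(G) = 3/2 + G/8 (C(G) = (12 + G)/8 = 3/2 + G/8)
p(U) = U*(-426 + U)/(3/2 + 9*U/8) (p(U) = ((U - 426)/(U + (3/2 + U/8)))*U = ((-426 + U)/(3/2 + 9*U/8))*U = U*(-426 + U)/(3/2 + 9*U/8))
-440951 + p(-581) = -440951 + (8/3)*(-581)*(-426 - 581)/(4 + 3*(-581)) = -440951 + (8/3)*(-581)*(-1007)/(4 - 1743) = -440951 + (8/3)*(-581)*(-1007)/(-1739) = -440951 + (8/3)*(-581)*(-1/1739)*(-1007) = -440951 - 4680536/5217 = -2305121903/5217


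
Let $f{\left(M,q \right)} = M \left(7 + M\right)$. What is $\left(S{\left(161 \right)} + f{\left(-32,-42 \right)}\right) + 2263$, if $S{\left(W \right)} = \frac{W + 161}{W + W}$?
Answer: $3064$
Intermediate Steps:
$S{\left(W \right)} = \frac{161 + W}{2 W}$
$\left(S{\left(161 \right)} + f{\left(-32,-42 \right)}\right) + 2263 = \left(\frac{161 + 161}{2 \cdot 161} - 32 \left(7 - 32\right)\right) + 2263 = \left(\frac{1}{2} \cdot \frac{1}{161} \cdot 322 - -800\right) + 2263 = \left(1 + 800\right) + 2263 = 801 + 2263 = 3064$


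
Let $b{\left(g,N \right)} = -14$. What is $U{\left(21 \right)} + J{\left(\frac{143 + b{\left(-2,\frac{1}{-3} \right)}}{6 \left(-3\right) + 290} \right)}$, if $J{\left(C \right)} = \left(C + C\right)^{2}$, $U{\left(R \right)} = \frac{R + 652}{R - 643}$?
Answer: $- \frac{1048553}{5752256} \approx -0.18229$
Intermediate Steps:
$U{\left(R \right)} = \frac{652 + R}{-643 + R}$
$J{\left(C \right)} = 4 C^{2}$ ($J{\left(C \right)} = \left(2 C\right)^{2} = 4 C^{2}$)
$U{\left(21 \right)} + J{\left(\frac{143 + b{\left(-2,\frac{1}{-3} \right)}}{6 \left(-3\right) + 290} \right)} = \frac{652 + 21}{-643 + 21} + 4 \left(\frac{143 - 14}{6 \left(-3\right) + 290}\right)^{2} = \frac{1}{-622} \cdot 673 + 4 \left(\frac{129}{-18 + 290}\right)^{2} = \left(- \frac{1}{622}\right) 673 + 4 \left(\frac{129}{272}\right)^{2} = - \frac{673}{622} + 4 \left(129 \cdot \frac{1}{272}\right)^{2} = - \frac{673}{622} + 4 \left(\frac{129}{272}\right)^{2} = - \frac{673}{622} + 4 \cdot \frac{16641}{73984} = - \frac{673}{622} + \frac{16641}{18496} = - \frac{1048553}{5752256}$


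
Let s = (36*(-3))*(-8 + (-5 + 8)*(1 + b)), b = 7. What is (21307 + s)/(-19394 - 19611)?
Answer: -19579/39005 ≈ -0.50196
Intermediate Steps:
s = -1728 (s = (36*(-3))*(-8 + (-5 + 8)*(1 + 7)) = -108*(-8 + 3*8) = -108*(-8 + 24) = -108*16 = -1728)
(21307 + s)/(-19394 - 19611) = (21307 - 1728)/(-19394 - 19611) = 19579/(-39005) = 19579*(-1/39005) = -19579/39005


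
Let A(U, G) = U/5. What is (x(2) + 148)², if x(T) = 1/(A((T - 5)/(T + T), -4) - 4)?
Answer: 150405696/6889 ≈ 21833.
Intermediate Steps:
A(U, G) = U/5 (A(U, G) = U*(⅕) = U/5)
x(T) = 1/(-4 + (-5 + T)/(10*T)) (x(T) = 1/(((T - 5)/(T + T))/5 - 4) = 1/(((-5 + T)/((2*T)))/5 - 4) = 1/(((-5 + T)*(1/(2*T)))/5 - 4) = 1/(((-5 + T)/(2*T))/5 - 4) = 1/((-5 + T)/(10*T) - 4) = 1/(-4 + (-5 + T)/(10*T)))
(x(2) + 148)² = (-10*2/(5 + 39*2) + 148)² = (-10*2/(5 + 78) + 148)² = (-10*2/83 + 148)² = (-10*2*1/83 + 148)² = (-20/83 + 148)² = (12264/83)² = 150405696/6889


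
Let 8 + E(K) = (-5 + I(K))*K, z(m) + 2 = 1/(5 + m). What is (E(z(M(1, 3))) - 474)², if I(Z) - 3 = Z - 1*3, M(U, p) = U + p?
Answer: 1443088144/6561 ≈ 2.1995e+5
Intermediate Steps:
I(Z) = Z (I(Z) = 3 + (Z - 1*3) = 3 + (Z - 3) = 3 + (-3 + Z) = Z)
z(m) = -2 + 1/(5 + m)
E(K) = -8 + K*(-5 + K) (E(K) = -8 + (-5 + K)*K = -8 + K*(-5 + K))
(E(z(M(1, 3))) - 474)² = ((-8 + ((-9 - 2*(1 + 3))/(5 + (1 + 3)))² - 5*(-9 - 2*(1 + 3))/(5 + (1 + 3))) - 474)² = ((-8 + ((-9 - 2*4)/(5 + 4))² - 5*(-9 - 2*4)/(5 + 4)) - 474)² = ((-8 + ((-9 - 8)/9)² - 5*(-9 - 8)/9) - 474)² = ((-8 + ((⅑)*(-17))² - 5*(-17)/9) - 474)² = ((-8 + (-17/9)² - 5*(-17/9)) - 474)² = ((-8 + 289/81 + 85/9) - 474)² = (406/81 - 474)² = (-37988/81)² = 1443088144/6561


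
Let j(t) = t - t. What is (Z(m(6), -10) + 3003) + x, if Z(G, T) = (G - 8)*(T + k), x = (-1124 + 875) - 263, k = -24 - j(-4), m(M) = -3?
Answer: 2865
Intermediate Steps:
j(t) = 0
k = -24 (k = -24 - 1*0 = -24 + 0 = -24)
x = -512 (x = -249 - 263 = -512)
Z(G, T) = (-24 + T)*(-8 + G) (Z(G, T) = (G - 8)*(T - 24) = (-8 + G)*(-24 + T) = (-24 + T)*(-8 + G))
(Z(m(6), -10) + 3003) + x = ((192 - 24*(-3) - 8*(-10) - 3*(-10)) + 3003) - 512 = ((192 + 72 + 80 + 30) + 3003) - 512 = (374 + 3003) - 512 = 3377 - 512 = 2865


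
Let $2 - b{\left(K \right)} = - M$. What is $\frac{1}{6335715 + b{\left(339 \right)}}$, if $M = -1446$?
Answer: $\frac{1}{6334271} \approx 1.5787 \cdot 10^{-7}$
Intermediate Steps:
$b{\left(K \right)} = -1444$ ($b{\left(K \right)} = 2 - \left(-1\right) \left(-1446\right) = 2 - 1446 = -1444$)
$\frac{1}{6335715 + b{\left(339 \right)}} = \frac{1}{6335715 - 1444} = \frac{1}{6334271}$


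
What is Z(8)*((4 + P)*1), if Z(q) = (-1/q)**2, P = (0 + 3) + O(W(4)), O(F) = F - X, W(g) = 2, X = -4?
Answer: 13/64 ≈ 0.20313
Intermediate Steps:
O(F) = 4 + F (O(F) = F - 1*(-4) = F + 4 = 4 + F)
P = 9 (P = (0 + 3) + (4 + 2) = 3 + 6 = 9)
Z(q) = q**(-2)
Z(8)*((4 + P)*1) = ((4 + 9)*1)/8**2 = (13*1)/64 = (1/64)*13 = 13/64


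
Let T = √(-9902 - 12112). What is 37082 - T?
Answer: 37082 - 3*I*√2446 ≈ 37082.0 - 148.37*I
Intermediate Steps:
T = 3*I*√2446 (T = √(-22014) = 3*I*√2446 ≈ 148.37*I)
37082 - T = 37082 - 3*I*√2446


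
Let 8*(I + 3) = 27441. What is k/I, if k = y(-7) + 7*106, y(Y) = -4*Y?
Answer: 6160/27417 ≈ 0.22468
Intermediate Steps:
I = 27417/8 (I = -3 + (1/8)*27441 = -3 + 27441/8 = 27417/8 ≈ 3427.1)
k = 770 (k = -4*(-7) + 7*106 = 28 + 742 = 770)
k/I = 770/(27417/8) = 770*(8/27417) = 6160/27417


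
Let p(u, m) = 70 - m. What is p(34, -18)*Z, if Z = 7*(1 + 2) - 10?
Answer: 968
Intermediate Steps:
Z = 11 (Z = 7*3 - 10 = 21 - 10 = 11)
p(34, -18)*Z = (70 - 1*(-18))*11 = (70 + 18)*11 = 88*11 = 968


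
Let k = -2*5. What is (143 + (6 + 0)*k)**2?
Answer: 6889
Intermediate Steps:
k = -10
(143 + (6 + 0)*k)**2 = (143 + (6 + 0)*(-10))**2 = (143 + 6*(-10))**2 = (143 - 60)**2 = 83**2 = 6889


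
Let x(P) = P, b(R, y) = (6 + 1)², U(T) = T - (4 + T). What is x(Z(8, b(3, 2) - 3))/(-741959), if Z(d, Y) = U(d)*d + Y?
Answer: -14/741959 ≈ -1.8869e-5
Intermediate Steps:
U(T) = -4 (U(T) = T + (-4 - T) = -4)
b(R, y) = 49 (b(R, y) = 7² = 49)
Z(d, Y) = Y - 4*d (Z(d, Y) = -4*d + Y = Y - 4*d)
x(Z(8, b(3, 2) - 3))/(-741959) = ((49 - 3) - 4*8)/(-741959) = (46 - 32)*(-1/741959) = 14*(-1/741959) = -14/741959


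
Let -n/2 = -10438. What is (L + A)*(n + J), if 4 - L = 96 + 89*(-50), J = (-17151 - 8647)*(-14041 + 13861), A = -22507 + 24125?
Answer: 27875147616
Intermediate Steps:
A = 1618
J = 4643640 (J = -25798*(-180) = 4643640)
L = 4358 (L = 4 - (96 + 89*(-50)) = 4 - (96 - 4450) = 4 - 1*(-4354) = 4 + 4354 = 4358)
n = 20876 (n = -2*(-10438) = 20876)
(L + A)*(n + J) = (4358 + 1618)*(20876 + 4643640) = 5976*4664516 = 27875147616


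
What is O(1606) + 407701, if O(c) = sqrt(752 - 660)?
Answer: 407701 + 2*sqrt(23) ≈ 4.0771e+5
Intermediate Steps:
O(c) = 2*sqrt(23) (O(c) = sqrt(92) = 2*sqrt(23))
O(1606) + 407701 = 2*sqrt(23) + 407701 = 407701 + 2*sqrt(23)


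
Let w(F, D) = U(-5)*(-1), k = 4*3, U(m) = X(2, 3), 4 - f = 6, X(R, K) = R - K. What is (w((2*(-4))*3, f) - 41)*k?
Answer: -480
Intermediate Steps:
f = -2 (f = 4 - 1*6 = 4 - 6 = -2)
U(m) = -1 (U(m) = 2 - 1*3 = 2 - 3 = -1)
k = 12
w(F, D) = 1 (w(F, D) = -1*(-1) = 1)
(w((2*(-4))*3, f) - 41)*k = (1 - 41)*12 = -40*12 = -480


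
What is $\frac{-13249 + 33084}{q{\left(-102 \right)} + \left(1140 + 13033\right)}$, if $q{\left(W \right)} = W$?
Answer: $\frac{19835}{14071} \approx 1.4096$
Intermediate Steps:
$\frac{-13249 + 33084}{q{\left(-102 \right)} + \left(1140 + 13033\right)} = \frac{-13249 + 33084}{-102 + \left(1140 + 13033\right)} = \frac{19835}{-102 + 14173} = \frac{19835}{14071}$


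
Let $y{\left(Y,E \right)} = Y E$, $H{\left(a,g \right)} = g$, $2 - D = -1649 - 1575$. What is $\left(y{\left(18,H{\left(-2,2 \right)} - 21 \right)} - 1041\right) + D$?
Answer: $1843$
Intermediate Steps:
$D = 3226$ ($D = 2 - \left(-1649 - 1575\right) = 2 - -3224 = 2 + 3224 = 3226$)
$y{\left(Y,E \right)} = E Y$
$\left(y{\left(18,H{\left(-2,2 \right)} - 21 \right)} - 1041\right) + D = \left(\left(2 - 21\right) 18 - 1041\right) + 3226 = \left(\left(-19\right) 18 - 1041\right) + 3226 = \left(-342 - 1041\right) + 3226 = -1383 + 3226 = 1843$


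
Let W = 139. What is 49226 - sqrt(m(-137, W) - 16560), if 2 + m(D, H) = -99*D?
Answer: 49226 - I*sqrt(2999) ≈ 49226.0 - 54.763*I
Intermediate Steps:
m(D, H) = -2 - 99*D
49226 - sqrt(m(-137, W) - 16560) = 49226 - sqrt((-2 - 99*(-137)) - 16560) = 49226 - sqrt((-2 + 13563) - 16560) = 49226 - sqrt(13561 - 16560) = 49226 - sqrt(-2999) = 49226 - I*sqrt(2999)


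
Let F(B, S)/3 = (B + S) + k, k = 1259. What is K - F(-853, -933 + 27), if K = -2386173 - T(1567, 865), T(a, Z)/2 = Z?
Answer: -2386403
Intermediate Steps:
T(a, Z) = 2*Z
K = -2387903 (K = -2386173 - 2*865 = -2386173 - 1*1730 = -2386173 - 1730 = -2387903)
F(B, S) = 3777 + 3*B + 3*S (F(B, S) = 3*((B + S) + 1259) = 3*(1259 + B + S) = 3777 + 3*B + 3*S)
K - F(-853, -933 + 27) = -2387903 - (3777 + 3*(-853) + 3*(-933 + 27)) = -2387903 - (3777 - 2559 + 3*(-906)) = -2387903 - (3777 - 2559 - 2718) = -2387903 - 1*(-1500) = -2387903 + 1500 = -2386403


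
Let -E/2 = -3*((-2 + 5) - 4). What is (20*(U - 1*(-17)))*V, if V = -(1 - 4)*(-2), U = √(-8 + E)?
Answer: -2040 - 120*I*√14 ≈ -2040.0 - 449.0*I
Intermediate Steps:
E = -6 (E = -(-6)*((-2 + 5) - 4) = -(-6)*(3 - 4) = -(-6)*(-1) = -2*3 = -6)
U = I*√14 (U = √(-8 - 6) = √(-14) = I*√14 ≈ 3.7417*I)
V = -6 (V = -(-3)*(-2) = -1*6 = -6)
(20*(U - 1*(-17)))*V = (20*(I*√14 - 1*(-17)))*(-6) = (20*(I*√14 + 17))*(-6) = (20*(17 + I*√14))*(-6) = (340 + 20*I*√14)*(-6) = -2040 - 120*I*√14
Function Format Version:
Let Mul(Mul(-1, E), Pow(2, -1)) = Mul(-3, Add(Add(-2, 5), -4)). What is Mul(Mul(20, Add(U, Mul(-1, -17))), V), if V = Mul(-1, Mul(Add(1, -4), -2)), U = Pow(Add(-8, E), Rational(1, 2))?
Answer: Add(-2040, Mul(-120, I, Pow(14, Rational(1, 2)))) ≈ Add(-2040.0, Mul(-449.00, I))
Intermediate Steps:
E = -6 (E = Mul(-2, Mul(-3, Add(Add(-2, 5), -4))) = Mul(-2, Mul(-3, Add(3, -4))) = Mul(-2, Mul(-3, -1)) = Mul(-2, 3) = -6)
U = Mul(I, Pow(14, Rational(1, 2))) (U = Pow(Add(-8, -6), Rational(1, 2)) = Pow(-14, Rational(1, 2)) = Mul(I, Pow(14, Rational(1, 2))) ≈ Mul(3.7417, I))
V = -6 (V = Mul(-1, Mul(-3, -2)) = Mul(-1, 6) = -6)
Mul(Mul(20, Add(U, Mul(-1, -17))), V) = Mul(Mul(20, Add(Mul(I, Pow(14, Rational(1, 2))), Mul(-1, -17))), -6) = Mul(Mul(20, Add(Mul(I, Pow(14, Rational(1, 2))), 17)), -6) = Mul(Mul(20, Add(17, Mul(I, Pow(14, Rational(1, 2))))), -6) = Mul(Add(340, Mul(20, I, Pow(14, Rational(1, 2)))), -6) = Add(-2040, Mul(-120, I, Pow(14, Rational(1, 2))))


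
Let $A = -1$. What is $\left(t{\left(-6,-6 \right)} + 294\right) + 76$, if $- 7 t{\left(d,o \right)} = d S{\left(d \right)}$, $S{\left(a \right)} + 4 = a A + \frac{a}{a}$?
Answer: $\frac{2608}{7} \approx 372.57$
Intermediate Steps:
$S{\left(a \right)} = -3 - a$ ($S{\left(a \right)} = -4 + \left(a \left(-1\right) + \frac{a}{a}\right) = -4 - \left(-1 + a\right) = -3 - a$)
$t{\left(d,o \right)} = - \frac{d \left(-3 - d\right)}{7}$
$\left(t{\left(-6,-6 \right)} + 294\right) + 76 = \left(\frac{1}{7} \left(-6\right) \left(3 - 6\right) + 294\right) + 76 = \left(\frac{1}{7} \left(-6\right) \left(-3\right) + 294\right) + 76 = \left(\frac{18}{7} + 294\right) + 76 = \frac{2076}{7} + 76 = \frac{2608}{7}$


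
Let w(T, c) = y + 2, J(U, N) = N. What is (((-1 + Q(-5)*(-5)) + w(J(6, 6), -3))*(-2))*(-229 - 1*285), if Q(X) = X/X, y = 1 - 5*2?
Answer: -13364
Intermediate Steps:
y = -9 (y = 1 - 10 = -9)
w(T, c) = -7 (w(T, c) = -9 + 2 = -7)
Q(X) = 1
(((-1 + Q(-5)*(-5)) + w(J(6, 6), -3))*(-2))*(-229 - 1*285) = (((-1 + 1*(-5)) - 7)*(-2))*(-229 - 1*285) = (((-1 - 5) - 7)*(-2))*(-229 - 285) = ((-6 - 7)*(-2))*(-514) = -13*(-2)*(-514) = 26*(-514) = -13364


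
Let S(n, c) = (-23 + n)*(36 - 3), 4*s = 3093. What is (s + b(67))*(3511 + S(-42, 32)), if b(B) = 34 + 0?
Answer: 2205407/2 ≈ 1.1027e+6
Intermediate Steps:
s = 3093/4 (s = (¼)*3093 = 3093/4 ≈ 773.25)
S(n, c) = -759 + 33*n (S(n, c) = (-23 + n)*33 = -759 + 33*n)
b(B) = 34
(s + b(67))*(3511 + S(-42, 32)) = (3093/4 + 34)*(3511 + (-759 + 33*(-42))) = 3229*(3511 + (-759 - 1386))/4 = 3229*(3511 - 2145)/4 = (3229/4)*1366 = 2205407/2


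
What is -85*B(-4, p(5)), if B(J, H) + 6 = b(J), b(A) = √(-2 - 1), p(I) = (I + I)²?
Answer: 510 - 85*I*√3 ≈ 510.0 - 147.22*I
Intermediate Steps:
p(I) = 4*I² (p(I) = (2*I)² = 4*I²)
b(A) = I*√3 (b(A) = √(-3) = I*√3)
B(J, H) = -6 + I*√3
-85*B(-4, p(5)) = -85*(-6 + I*√3) = 510 - 85*I*√3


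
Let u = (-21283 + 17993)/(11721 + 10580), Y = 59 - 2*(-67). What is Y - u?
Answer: 4307383/22301 ≈ 193.15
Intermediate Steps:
Y = 193 (Y = 59 + 134 = 193)
u = -3290/22301 ≈ -0.14753
Y - u = 193 - 1*(-3290/22301) = 193 + 3290/22301 = 4307383/22301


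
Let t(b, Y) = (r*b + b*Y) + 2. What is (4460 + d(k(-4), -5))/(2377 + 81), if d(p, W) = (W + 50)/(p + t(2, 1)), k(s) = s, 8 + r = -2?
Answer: 17831/9832 ≈ 1.8136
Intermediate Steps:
r = -10 (r = -8 - 2 = -10)
t(b, Y) = 2 - 10*b + Y*b (t(b, Y) = (-10*b + b*Y) + 2 = (-10*b + Y*b) + 2 = 2 - 10*b + Y*b)
d(p, W) = (50 + W)/(-16 + p) (d(p, W) = (W + 50)/(p + (2 - 10*2 + 1*2)) = (50 + W)/(p + (2 - 20 + 2)) = (50 + W)/(p - 16) = (50 + W)/(-16 + p))
(4460 + d(k(-4), -5))/(2377 + 81) = (4460 + (50 - 5)/(-16 - 4))/(2377 + 81) = (4460 + 45/(-20))/2458 = (4460 - 1/20*45)*(1/2458) = (4460 - 9/4)*(1/2458) = (17831/4)*(1/2458) = 17831/9832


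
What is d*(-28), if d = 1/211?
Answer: -28/211 ≈ -0.13270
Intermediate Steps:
d = 1/211 ≈ 0.0047393
d*(-28) = (1/211)*(-28) = -28/211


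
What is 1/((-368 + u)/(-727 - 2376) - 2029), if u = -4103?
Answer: -3103/6291516 ≈ -0.00049320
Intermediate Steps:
1/((-368 + u)/(-727 - 2376) - 2029) = 1/((-368 - 4103)/(-727 - 2376) - 2029) = 1/(-4471/(-3103) - 2029) = 1/(-4471*(-1/3103) - 2029) = 1/(4471/3103 - 2029) = 1/(-6291516/3103) = -3103/6291516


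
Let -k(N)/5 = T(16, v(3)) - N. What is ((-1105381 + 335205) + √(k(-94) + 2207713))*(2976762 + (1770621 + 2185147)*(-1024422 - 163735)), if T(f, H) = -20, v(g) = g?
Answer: 3619881468768235264 - 4700070462814*√2207343 ≈ 3.6129e+18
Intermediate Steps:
k(N) = 100 + 5*N (k(N) = -5*(-20 - N) = 100 + 5*N)
((-1105381 + 335205) + √(k(-94) + 2207713))*(2976762 + (1770621 + 2185147)*(-1024422 - 163735)) = ((-1105381 + 335205) + √((100 + 5*(-94)) + 2207713))*(2976762 + (1770621 + 2185147)*(-1024422 - 163735)) = (-770176 + √((100 - 470) + 2207713))*(2976762 + 3955768*(-1188157)) = (-770176 + √(-370 + 2207713))*(2976762 - 4700073439576) = (-770176 + √2207343)*(-4700070462814) = 3619881468768235264 - 4700070462814*√2207343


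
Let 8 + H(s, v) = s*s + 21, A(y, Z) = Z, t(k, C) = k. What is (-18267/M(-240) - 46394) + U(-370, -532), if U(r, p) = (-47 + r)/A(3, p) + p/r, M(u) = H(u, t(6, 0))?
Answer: -263055774467639/5670271460 ≈ -46392.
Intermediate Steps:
H(s, v) = 13 + s² (H(s, v) = -8 + (s*s + 21) = -8 + (s² + 21) = -8 + (21 + s²) = 13 + s²)
M(u) = 13 + u²
U(r, p) = p/r + (-47 + r)/p (U(r, p) = (-47 + r)/p + p/r = p/r + (-47 + r)/p)
(-18267/M(-240) - 46394) + U(-370, -532) = (-18267/(13 + (-240)²) - 46394) + (-47/(-532) - 532/(-370) - 370/(-532)) = (-18267/(13 + 57600) - 46394) + (-47*(-1/532) - 532*(-1/370) - 370*(-1/532)) = (-18267/57613 - 46394) + (47/532 + 266/185 + 185/266) = (-18267*1/57613 - 46394) + 218657/98420 = (-18267/57613 - 46394) + 218657/98420 = -2672915789/57613 + 218657/98420 = -263055774467639/5670271460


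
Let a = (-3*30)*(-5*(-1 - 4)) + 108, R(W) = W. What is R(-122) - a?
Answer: 2020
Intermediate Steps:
a = -2142 (a = -(-450)*(-5) + 108 = -90*25 + 108 = -2250 + 108 = -2142)
R(-122) - a = -122 - 1*(-2142) = -122 + 2142 = 2020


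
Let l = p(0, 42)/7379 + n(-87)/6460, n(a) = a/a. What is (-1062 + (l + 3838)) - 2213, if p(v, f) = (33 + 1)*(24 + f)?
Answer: 26851779039/47668340 ≈ 563.30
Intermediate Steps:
p(v, f) = 816 + 34*f (p(v, f) = 34*(24 + f) = 816 + 34*f)
n(a) = 1
l = 14503619/47668340 (l = (816 + 34*42)/7379 + 1/6460 = (816 + 1428)*(1/7379) + 1*(1/6460) = 2244*(1/7379) + 1/6460 = 2244/7379 + 1/6460 = 14503619/47668340 ≈ 0.30426)
(-1062 + (l + 3838)) - 2213 = (-1062 + (14503619/47668340 + 3838)) - 2213 = (-1062 + 182965592539/47668340) - 2213 = 132341815459/47668340 - 2213 = 26851779039/47668340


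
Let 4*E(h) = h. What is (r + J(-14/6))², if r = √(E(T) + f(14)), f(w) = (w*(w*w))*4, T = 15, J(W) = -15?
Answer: (30 - √43919)²/4 ≈ 8061.2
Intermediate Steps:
E(h) = h/4
f(w) = 4*w³ (f(w) = (w*w²)*4 = w³*4 = 4*w³)
r = √43919/2 (r = √((¼)*15 + 4*14³) = √(15/4 + 4*2744) = √(15/4 + 10976) = √(43919/4) = √43919/2 ≈ 104.78)
(r + J(-14/6))² = (√43919/2 - 15)² = (-15 + √43919/2)²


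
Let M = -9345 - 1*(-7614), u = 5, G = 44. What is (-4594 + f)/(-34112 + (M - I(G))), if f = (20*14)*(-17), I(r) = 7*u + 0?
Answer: 4677/17939 ≈ 0.26072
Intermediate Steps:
M = -1731 (M = -9345 + 7614 = -1731)
I(r) = 35 (I(r) = 7*5 + 0 = 35 + 0 = 35)
f = -4760 (f = 280*(-17) = -4760)
(-4594 + f)/(-34112 + (M - I(G))) = (-4594 - 4760)/(-34112 + (-1731 - 1*35)) = -9354/(-34112 + (-1731 - 35)) = -9354/(-34112 - 1766) = -9354/(-35878) = -9354*(-1/35878) = 4677/17939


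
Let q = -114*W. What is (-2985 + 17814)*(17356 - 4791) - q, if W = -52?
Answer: 186320457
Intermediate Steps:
q = 5928 (q = -114*(-52) = 5928)
(-2985 + 17814)*(17356 - 4791) - q = (-2985 + 17814)*(17356 - 4791) - 1*5928 = 14829*12565 - 5928 = 186326385 - 5928 = 186320457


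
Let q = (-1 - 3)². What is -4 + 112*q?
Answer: 1788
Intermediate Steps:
q = 16 (q = (-4)² = 16)
-4 + 112*q = -4 + 112*16 = -4 + 1792 = 1788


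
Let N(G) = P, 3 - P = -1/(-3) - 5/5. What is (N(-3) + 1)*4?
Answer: 56/3 ≈ 18.667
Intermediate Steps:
P = 11/3 (P = 3 - (-1/(-3) - 5/5) = 3 - (-1*(-⅓) - 5*⅕) = 3 - (⅓ - 1) = 3 - 1*(-⅔) = 3 + ⅔ = 11/3 ≈ 3.6667)
N(G) = 11/3
(N(-3) + 1)*4 = (11/3 + 1)*4 = (14/3)*4 = 56/3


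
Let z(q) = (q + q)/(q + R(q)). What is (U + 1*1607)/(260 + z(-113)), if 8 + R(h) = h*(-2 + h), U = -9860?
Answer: -53124561/1673507 ≈ -31.744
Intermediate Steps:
R(h) = -8 + h*(-2 + h)
z(q) = 2*q/(-8 + q² - q) (z(q) = (q + q)/(q + (-8 + q² - 2*q)) = (2*q)/(-8 + q² - q) = 2*q/(-8 + q² - q))
(U + 1*1607)/(260 + z(-113)) = (-9860 + 1*1607)/(260 + 2*(-113)/(-8 + (-113)² - 1*(-113))) = (-9860 + 1607)/(260 + 2*(-113)/(-8 + 12769 + 113)) = -8253/(260 + 2*(-113)/12874) = -8253/(260 + 2*(-113)*(1/12874)) = -8253/(260 - 113/6437) = -8253/1673507/6437 = -8253*6437/1673507 = -53124561/1673507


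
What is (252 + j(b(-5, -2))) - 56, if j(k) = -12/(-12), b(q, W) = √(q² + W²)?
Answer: 197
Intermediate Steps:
b(q, W) = √(W² + q²)
j(k) = 1 (j(k) = -12*(-1/12) = 1)
(252 + j(b(-5, -2))) - 56 = (252 + 1) - 56 = 253 - 56 = 197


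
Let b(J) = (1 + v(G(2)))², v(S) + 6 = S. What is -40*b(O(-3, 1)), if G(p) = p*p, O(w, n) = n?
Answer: -40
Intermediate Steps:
G(p) = p²
v(S) = -6 + S
b(J) = 1 (b(J) = (1 + (-6 + 2²))² = (1 + (-6 + 4))² = (1 - 2)² = (-1)² = 1)
-40*b(O(-3, 1)) = -40*1 = -40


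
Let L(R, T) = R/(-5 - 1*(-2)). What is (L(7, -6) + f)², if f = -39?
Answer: 15376/9 ≈ 1708.4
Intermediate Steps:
L(R, T) = -R/3 (L(R, T) = R/(-5 + 2) = R/(-3) = R*(-⅓) = -R/3)
(L(7, -6) + f)² = (-⅓*7 - 39)² = (-7/3 - 39)² = (-124/3)² = 15376/9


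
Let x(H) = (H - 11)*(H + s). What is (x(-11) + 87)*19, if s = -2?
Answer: 7087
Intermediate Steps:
x(H) = (-11 + H)*(-2 + H) (x(H) = (H - 11)*(H - 2) = (-11 + H)*(-2 + H))
(x(-11) + 87)*19 = ((22 + (-11)² - 13*(-11)) + 87)*19 = ((22 + 121 + 143) + 87)*19 = (286 + 87)*19 = 373*19 = 7087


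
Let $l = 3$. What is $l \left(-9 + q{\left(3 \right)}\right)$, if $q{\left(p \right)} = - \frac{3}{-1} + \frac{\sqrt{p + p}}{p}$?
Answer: $-18 + \sqrt{6} \approx -15.551$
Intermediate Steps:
$q{\left(p \right)} = 3 + \frac{\sqrt{2}}{\sqrt{p}}$ ($q{\left(p \right)} = \left(-3\right) \left(-1\right) + \frac{\sqrt{2 p}}{p} = 3 + \frac{\sqrt{2} \sqrt{p}}{p} = 3 + \frac{\sqrt{2}}{\sqrt{p}}$)
$l \left(-9 + q{\left(3 \right)}\right) = 3 \left(-9 + \left(3 + \frac{\sqrt{2}}{\sqrt{3}}\right)\right) = 3 \left(-9 + \left(3 + \sqrt{2} \frac{\sqrt{3}}{3}\right)\right) = 3 \left(-9 + \left(3 + \frac{\sqrt{6}}{3}\right)\right) = 3 \left(-6 + \frac{\sqrt{6}}{3}\right) = -18 + \sqrt{6}$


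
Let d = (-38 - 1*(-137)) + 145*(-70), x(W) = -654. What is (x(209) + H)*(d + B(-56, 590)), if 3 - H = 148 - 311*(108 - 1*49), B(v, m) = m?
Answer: -166040550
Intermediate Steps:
H = 18204 (H = 3 - (148 - 311*(108 - 1*49)) = 3 - (148 - 311*(108 - 49)) = 3 - (148 - 311*59) = 3 - (148 - 18349) = 3 - 1*(-18201) = 3 + 18201 = 18204)
d = -10051 (d = (-38 + 137) - 10150 = 99 - 10150 = -10051)
(x(209) + H)*(d + B(-56, 590)) = (-654 + 18204)*(-10051 + 590) = 17550*(-9461) = -166040550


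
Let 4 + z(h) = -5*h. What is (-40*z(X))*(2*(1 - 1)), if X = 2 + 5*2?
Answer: 0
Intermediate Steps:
X = 12 (X = 2 + 10 = 12)
z(h) = -4 - 5*h
(-40*z(X))*(2*(1 - 1)) = (-40*(-4 - 5*12))*(2*(1 - 1)) = (-40*(-4 - 60))*(2*0) = -40*(-64)*0 = 2560*0 = 0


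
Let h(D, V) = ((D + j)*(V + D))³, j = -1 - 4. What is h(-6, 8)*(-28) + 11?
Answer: 298155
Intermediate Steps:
j = -5
h(D, V) = (-5 + D)³*(D + V)³ (h(D, V) = ((D - 5)*(V + D))³ = ((-5 + D)*(D + V))³ = (-5 + D)³*(D + V)³)
h(-6, 8)*(-28) + 11 = ((-5 - 6)³*(-6 + 8)³)*(-28) + 11 = ((-11)³*2³)*(-28) + 11 = -1331*8*(-28) + 11 = -10648*(-28) + 11 = 298144 + 11 = 298155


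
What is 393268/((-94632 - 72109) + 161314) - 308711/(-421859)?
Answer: -164228270615/2289428793 ≈ -71.733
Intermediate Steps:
393268/((-94632 - 72109) + 161314) - 308711/(-421859) = 393268/(-166741 + 161314) - 308711*(-1/421859) = 393268/(-5427) + 308711/421859 = 393268*(-1/5427) + 308711/421859 = -393268/5427 + 308711/421859 = -164228270615/2289428793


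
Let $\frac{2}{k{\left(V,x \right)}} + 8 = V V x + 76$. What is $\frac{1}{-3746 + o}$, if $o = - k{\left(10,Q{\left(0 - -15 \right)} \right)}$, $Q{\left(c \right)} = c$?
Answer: $- \frac{784}{2936865} \approx -0.00026695$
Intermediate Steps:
$k{\left(V,x \right)} = \frac{2}{68 + x V^{2}}$ ($k{\left(V,x \right)} = \frac{2}{-8 + \left(V V x + 76\right)} = \frac{2}{-8 + \left(V^{2} x + 76\right)} = \frac{2}{-8 + \left(x V^{2} + 76\right)} = \frac{2}{-8 + \left(76 + x V^{2}\right)} = \frac{2}{68 + x V^{2}}$)
$o = - \frac{1}{784}$ ($o = - \frac{2}{68 + \left(0 - -15\right) 10^{2}} = - \frac{2}{68 + \left(0 + 15\right) 100} = - \frac{2}{68 + 15 \cdot 100} = - \frac{2}{68 + 1500} = - \frac{2}{1568} = \left(-1\right) \frac{1}{784} = - \frac{1}{784} \approx -0.0012755$)
$\frac{1}{-3746 + o} = \frac{1}{-3746 - \frac{1}{784}} = \frac{1}{- \frac{2936865}{784}} = - \frac{784}{2936865}$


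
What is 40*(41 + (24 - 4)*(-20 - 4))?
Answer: -17560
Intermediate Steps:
40*(41 + (24 - 4)*(-20 - 4)) = 40*(41 + 20*(-24)) = 40*(41 - 480) = 40*(-439) = -17560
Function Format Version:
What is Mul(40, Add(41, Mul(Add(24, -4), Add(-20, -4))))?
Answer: -17560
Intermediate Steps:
Mul(40, Add(41, Mul(Add(24, -4), Add(-20, -4)))) = Mul(40, Add(41, Mul(20, -24))) = Mul(40, Add(41, -480)) = Mul(40, -439) = -17560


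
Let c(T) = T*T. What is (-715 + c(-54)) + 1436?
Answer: 3637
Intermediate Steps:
c(T) = T²
(-715 + c(-54)) + 1436 = (-715 + (-54)²) + 1436 = (-715 + 2916) + 1436 = 2201 + 1436 = 3637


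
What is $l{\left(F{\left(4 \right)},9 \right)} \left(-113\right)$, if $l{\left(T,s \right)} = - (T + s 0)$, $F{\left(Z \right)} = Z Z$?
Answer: $1808$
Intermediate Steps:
$F{\left(Z \right)} = Z^{2}$
$l{\left(T,s \right)} = - T$ ($l{\left(T,s \right)} = - (T + 0) = - T$)
$l{\left(F{\left(4 \right)},9 \right)} \left(-113\right) = - 4^{2} \left(-113\right) = \left(-1\right) 16 \left(-113\right) = \left(-16\right) \left(-113\right) = 1808$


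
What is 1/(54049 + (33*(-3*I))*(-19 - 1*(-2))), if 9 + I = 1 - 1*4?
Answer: 1/33853 ≈ 2.9539e-5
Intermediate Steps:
I = -12 (I = -9 + (1 - 1*4) = -9 + (1 - 4) = -9 - 3 = -12)
1/(54049 + (33*(-3*I))*(-19 - 1*(-2))) = 1/(54049 + (33*(-3*(-12)))*(-19 - 1*(-2))) = 1/(54049 + (33*36)*(-19 + 2)) = 1/(54049 + 1188*(-17)) = 1/(54049 - 20196) = 1/33853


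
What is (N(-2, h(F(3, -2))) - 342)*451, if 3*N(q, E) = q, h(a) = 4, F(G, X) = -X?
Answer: -463628/3 ≈ -1.5454e+5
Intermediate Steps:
N(q, E) = q/3
(N(-2, h(F(3, -2))) - 342)*451 = ((1/3)*(-2) - 342)*451 = (-2/3 - 342)*451 = -1028/3*451 = -463628/3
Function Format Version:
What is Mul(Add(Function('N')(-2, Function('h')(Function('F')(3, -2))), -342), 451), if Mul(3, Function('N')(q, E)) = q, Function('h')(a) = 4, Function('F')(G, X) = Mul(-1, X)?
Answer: Rational(-463628, 3) ≈ -1.5454e+5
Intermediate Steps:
Function('N')(q, E) = Mul(Rational(1, 3), q)
Mul(Add(Function('N')(-2, Function('h')(Function('F')(3, -2))), -342), 451) = Mul(Add(Mul(Rational(1, 3), -2), -342), 451) = Mul(Add(Rational(-2, 3), -342), 451) = Mul(Rational(-1028, 3), 451) = Rational(-463628, 3)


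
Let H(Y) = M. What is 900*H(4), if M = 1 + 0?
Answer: 900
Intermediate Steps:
M = 1
H(Y) = 1
900*H(4) = 900*1 = 900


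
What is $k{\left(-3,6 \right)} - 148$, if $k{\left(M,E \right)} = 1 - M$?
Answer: $-144$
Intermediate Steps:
$k{\left(-3,6 \right)} - 148 = \left(1 - -3\right) - 148 = \left(1 + 3\right) - 148 = 4 - 148 = -144$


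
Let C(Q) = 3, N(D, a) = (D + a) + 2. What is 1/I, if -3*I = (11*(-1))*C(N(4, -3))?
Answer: 1/11 ≈ 0.090909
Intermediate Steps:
N(D, a) = 2 + D + a
I = 11 (I = -11*(-1)*3/3 = -(-11)*3/3 = -1/3*(-33) = 11)
1/I = 1/11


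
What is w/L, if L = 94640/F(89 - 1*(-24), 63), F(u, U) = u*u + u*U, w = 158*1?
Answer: 196394/5915 ≈ 33.203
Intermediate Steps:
w = 158
F(u, U) = u**2 + U*u
L = 5915/1243 (L = 94640/(((89 - 1*(-24))*(63 + (89 - 1*(-24))))) = 94640/(((89 + 24)*(63 + (89 + 24)))) = 94640/((113*(63 + 113))) = 94640/((113*176)) = 94640/19888 = 94640*(1/19888) = 5915/1243 ≈ 4.7587)
w/L = 158/(5915/1243) = 158*(1243/5915) = 196394/5915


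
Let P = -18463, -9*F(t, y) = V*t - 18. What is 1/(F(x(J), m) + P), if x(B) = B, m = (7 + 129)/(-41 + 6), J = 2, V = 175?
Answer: -9/166499 ≈ -5.4054e-5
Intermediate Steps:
m = -136/35 (m = 136/(-35) = 136*(-1/35) = -136/35 ≈ -3.8857)
F(t, y) = 2 - 175*t/9 (F(t, y) = -(175*t - 18)/9 = -(-18 + 175*t)/9 = 2 - 175*t/9)
1/(F(x(J), m) + P) = 1/((2 - 175/9*2) - 18463) = 1/((2 - 350/9) - 18463) = 1/(-332/9 - 18463) = 1/(-166499/9) = -9/166499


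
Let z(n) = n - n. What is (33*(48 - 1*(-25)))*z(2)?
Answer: 0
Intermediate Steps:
z(n) = 0
(33*(48 - 1*(-25)))*z(2) = (33*(48 - 1*(-25)))*0 = (33*(48 + 25))*0 = (33*73)*0 = 2409*0 = 0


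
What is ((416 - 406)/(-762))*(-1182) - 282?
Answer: -33844/127 ≈ -266.49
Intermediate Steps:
((416 - 406)/(-762))*(-1182) - 282 = (10*(-1/762))*(-1182) - 282 = -5/381*(-1182) - 282 = 1970/127 - 282 = -33844/127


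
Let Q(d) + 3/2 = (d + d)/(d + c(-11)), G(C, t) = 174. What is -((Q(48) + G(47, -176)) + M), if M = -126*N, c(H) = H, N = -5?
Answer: -59577/74 ≈ -805.09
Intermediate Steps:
M = 630 (M = -126*(-5) = 630)
Q(d) = -3/2 + 2*d/(-11 + d) (Q(d) = -3/2 + (d + d)/(d - 11) = -3/2 + (2*d)/(-11 + d) = -3/2 + 2*d/(-11 + d))
-((Q(48) + G(47, -176)) + M) = -(((33 + 48)/(2*(-11 + 48)) + 174) + 630) = -(((½)*81/37 + 174) + 630) = -(((½)*(1/37)*81 + 174) + 630) = -((81/74 + 174) + 630) = -(12957/74 + 630) = -1*59577/74 = -59577/74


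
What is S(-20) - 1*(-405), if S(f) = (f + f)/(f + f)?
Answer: 406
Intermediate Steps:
S(f) = 1 (S(f) = (2*f)/((2*f)) = (2*f)*(1/(2*f)) = 1)
S(-20) - 1*(-405) = 1 - 1*(-405) = 1 + 405 = 406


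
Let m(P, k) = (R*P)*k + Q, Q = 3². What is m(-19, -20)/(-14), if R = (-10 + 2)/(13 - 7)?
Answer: 1493/42 ≈ 35.548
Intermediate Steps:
Q = 9
R = -4/3 (R = -8/6 = -8*⅙ = -4/3 ≈ -1.3333)
m(P, k) = 9 - 4*P*k/3 (m(P, k) = (-4*P/3)*k + 9 = -4*P*k/3 + 9 = 9 - 4*P*k/3)
m(-19, -20)/(-14) = (9 - 4/3*(-19)*(-20))/(-14) = (9 - 1520/3)*(-1/14) = -1493/3*(-1/14) = 1493/42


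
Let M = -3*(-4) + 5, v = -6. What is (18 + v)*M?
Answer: 204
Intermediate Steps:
M = 17 (M = 12 + 5 = 17)
(18 + v)*M = (18 - 6)*17 = 12*17 = 204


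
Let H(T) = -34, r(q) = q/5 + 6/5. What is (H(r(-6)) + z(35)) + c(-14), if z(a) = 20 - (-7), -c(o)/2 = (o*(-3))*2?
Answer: -175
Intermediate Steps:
r(q) = 6/5 + q/5 (r(q) = q*(⅕) + 6*(⅕) = q/5 + 6/5 = 6/5 + q/5)
c(o) = 12*o (c(o) = -2*o*(-3)*2 = -2*(-3*o)*2 = -(-12)*o = 12*o)
z(a) = 27 (z(a) = 20 - 1*(-7) = 20 + 7 = 27)
(H(r(-6)) + z(35)) + c(-14) = (-34 + 27) + 12*(-14) = -7 - 168 = -175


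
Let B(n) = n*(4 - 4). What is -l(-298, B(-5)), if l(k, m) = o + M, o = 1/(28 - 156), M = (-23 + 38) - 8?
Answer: -895/128 ≈ -6.9922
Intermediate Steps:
B(n) = 0 (B(n) = n*0 = 0)
M = 7 (M = 15 - 8 = 7)
o = -1/128 (o = 1/(-128) = -1/128 ≈ -0.0078125)
l(k, m) = 895/128 (l(k, m) = -1/128 + 7 = 895/128)
-l(-298, B(-5)) = -1*895/128 = -895/128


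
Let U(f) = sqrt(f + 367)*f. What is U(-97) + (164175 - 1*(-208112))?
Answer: 372287 - 291*sqrt(30) ≈ 3.7069e+5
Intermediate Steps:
U(f) = f*sqrt(367 + f) (U(f) = sqrt(367 + f)*f = f*sqrt(367 + f))
U(-97) + (164175 - 1*(-208112)) = -97*sqrt(367 - 97) + (164175 - 1*(-208112)) = -291*sqrt(30) + (164175 + 208112) = -291*sqrt(30) + 372287 = 372287 - 291*sqrt(30)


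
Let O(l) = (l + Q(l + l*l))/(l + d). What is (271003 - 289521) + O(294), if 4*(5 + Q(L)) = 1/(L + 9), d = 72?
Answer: -2351424551843/126985896 ≈ -18517.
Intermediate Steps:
Q(L) = -5 + 1/(4*(9 + L)) (Q(L) = -5 + 1/(4*(L + 9)) = -5 + 1/(4*(9 + L)))
O(l) = (l + (-179 - 20*l - 20*l²)/(4*(9 + l + l²)))/(72 + l) (O(l) = (l + (-179 - 20*(l + l*l))/(4*(9 + (l + l*l))))/(l + 72) = (l + (-179 - 20*(l + l²))/(4*(9 + (l + l²))))/(72 + l) = (l + (-179 + (-20*l - 20*l²))/(4*(9 + l + l²)))/(72 + l) = (l + (-179 - 20*l - 20*l²)/(4*(9 + l + l²)))/(72 + l))
(271003 - 289521) + O(294) = (271003 - 289521) + (-179/4 + 294*(9 + 294*(1 + 294)) - 5*294*(1 + 294))/((9 + 294*(1 + 294))*(72 + 294)) = -18518 + (-179/4 + 294*(9 + 294*295) - 5*294*295)/((9 + 294*295)*366) = -18518 + (1/366)*(-179/4 + 294*(9 + 86730) - 433650)/(9 + 86730) = -18518 + (1/366)*(-179/4 + 294*86739 - 433650)/86739 = -18518 + (1/86739)*(1/366)*(-179/4 + 25501266 - 433650) = -18518 + (1/86739)*(1/366)*(100270285/4) = -18518 + 100270285/126985896 = -2351424551843/126985896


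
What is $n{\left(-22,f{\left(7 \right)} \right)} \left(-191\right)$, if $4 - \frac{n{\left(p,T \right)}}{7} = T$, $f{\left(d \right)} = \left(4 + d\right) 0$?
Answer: $-5348$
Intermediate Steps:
$f{\left(d \right)} = 0$
$n{\left(p,T \right)} = 28 - 7 T$
$n{\left(-22,f{\left(7 \right)} \right)} \left(-191\right) = \left(28 - 0\right) \left(-191\right) = \left(28 + 0\right) \left(-191\right) = 28 \left(-191\right) = -5348$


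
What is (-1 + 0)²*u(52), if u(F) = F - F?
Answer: 0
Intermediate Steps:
u(F) = 0
(-1 + 0)²*u(52) = (-1 + 0)²*0 = (-1)²*0 = 1*0 = 0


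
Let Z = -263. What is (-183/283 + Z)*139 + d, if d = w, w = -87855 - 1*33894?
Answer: -44826035/283 ≈ -1.5840e+5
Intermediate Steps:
w = -121749 (w = -87855 - 33894 = -121749)
d = -121749
(-183/283 + Z)*139 + d = (-183/283 - 263)*139 - 121749 = -74612/283*139 - 121749 = -10371068/283 - 121749 = -44826035/283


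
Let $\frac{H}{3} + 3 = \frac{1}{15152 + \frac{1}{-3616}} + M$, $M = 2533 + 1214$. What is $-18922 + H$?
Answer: $- \frac{421332251542}{54789631} \approx -7690.0$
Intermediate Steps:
$M = 3747$
$H = \frac{615397146240}{54789631}$ ($H = -9 + 3 \left(\frac{1}{15152 + \frac{1}{-3616}} + 3747\right) = -9 + 3 \left(\frac{1}{15152 - \frac{1}{3616}} + 3747\right) = -9 + 3 \left(\frac{1}{\frac{54789631}{3616}} + 3747\right) = -9 + 3 \left(\frac{3616}{54789631} + 3747\right) = -9 + 3 \cdot \frac{205296750973}{54789631} = -9 + \frac{615890252919}{54789631} = \frac{615397146240}{54789631} \approx 11232.0$)
$-18922 + H = -18922 + \frac{615397146240}{54789631} = - \frac{421332251542}{54789631}$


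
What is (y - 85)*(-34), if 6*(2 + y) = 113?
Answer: 6953/3 ≈ 2317.7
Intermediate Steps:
y = 101/6 (y = -2 + (1/6)*113 = -2 + 113/6 = 101/6 ≈ 16.833)
(y - 85)*(-34) = (101/6 - 85)*(-34) = -409/6*(-34) = 6953/3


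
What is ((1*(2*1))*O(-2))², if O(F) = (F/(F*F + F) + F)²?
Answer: 324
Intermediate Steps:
O(F) = (F + F/(F + F²))² (O(F) = (F/(F² + F) + F)² = (F/(F + F²) + F)² = (F + F/(F + F²))²)
((1*(2*1))*O(-2))² = ((1*(2*1))*((1 - 2 + (-2)²)²/(1 - 2)²))² = ((1*2)*((1 - 2 + 4)²/(-1)²))² = (2*(1*3²))² = (2*(1*9))² = (2*9)² = 18² = 324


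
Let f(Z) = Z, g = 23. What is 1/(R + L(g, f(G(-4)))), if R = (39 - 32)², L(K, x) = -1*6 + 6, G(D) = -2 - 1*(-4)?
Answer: 1/49 ≈ 0.020408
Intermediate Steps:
G(D) = 2 (G(D) = -2 + 4 = 2)
L(K, x) = 0 (L(K, x) = -6 + 6 = 0)
R = 49 (R = 7² = 49)
1/(R + L(g, f(G(-4)))) = 1/(49 + 0) = 1/49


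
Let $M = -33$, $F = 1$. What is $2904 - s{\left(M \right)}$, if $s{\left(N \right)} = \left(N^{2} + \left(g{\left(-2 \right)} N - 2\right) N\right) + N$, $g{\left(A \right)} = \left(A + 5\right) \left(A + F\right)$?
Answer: $5049$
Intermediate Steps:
$g{\left(A \right)} = \left(1 + A\right) \left(5 + A\right)$ ($g{\left(A \right)} = \left(A + 5\right) \left(A + 1\right) = \left(5 + A\right) \left(1 + A\right) = \left(1 + A\right) \left(5 + A\right)$)
$s{\left(N \right)} = N + N^{2} + N \left(-2 - 3 N\right)$ ($s{\left(N \right)} = \left(N^{2} + \left(\left(5 + \left(-2\right)^{2} + 6 \left(-2\right)\right) N - 2\right) N\right) + N = \left(N^{2} + \left(\left(5 + 4 - 12\right) N - 2\right) N\right) + N = \left(N^{2} + \left(- 3 N - 2\right) N\right) + N = \left(N^{2} + \left(-2 - 3 N\right) N\right) + N = \left(N^{2} + N \left(-2 - 3 N\right)\right) + N = N + N^{2} + N \left(-2 - 3 N\right)$)
$2904 - s{\left(M \right)} = 2904 - \left(-1\right) \left(-33\right) \left(1 + 2 \left(-33\right)\right) = 2904 - \left(-1\right) \left(-33\right) \left(1 - 66\right) = 2904 - \left(-1\right) \left(-33\right) \left(-65\right) = 2904 - -2145 = 2904 + 2145 = 5049$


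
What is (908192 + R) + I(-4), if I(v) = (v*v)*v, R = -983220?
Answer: -75092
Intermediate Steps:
I(v) = v³ (I(v) = v²*v = v³)
(908192 + R) + I(-4) = (908192 - 983220) + (-4)³ = -75028 - 64 = -75092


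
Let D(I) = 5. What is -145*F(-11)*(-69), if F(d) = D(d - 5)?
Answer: 50025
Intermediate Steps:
F(d) = 5
-145*F(-11)*(-69) = -145*5*(-69) = -725*(-69) = 50025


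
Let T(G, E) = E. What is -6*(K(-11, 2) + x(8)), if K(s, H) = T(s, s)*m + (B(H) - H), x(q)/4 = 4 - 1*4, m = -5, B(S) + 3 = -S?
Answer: -288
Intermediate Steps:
B(S) = -3 - S
x(q) = 0 (x(q) = 4*(4 - 1*4) = 4*(4 - 4) = 4*0 = 0)
K(s, H) = -3 - 5*s - 2*H (K(s, H) = s*(-5) + ((-3 - H) - H) = -5*s + (-3 - 2*H) = -3 - 5*s - 2*H)
-6*(K(-11, 2) + x(8)) = -6*((-3 - 5*(-11) - 2*2) + 0) = -6*((-3 + 55 - 4) + 0) = -6*(48 + 0) = -6*48 = -288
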